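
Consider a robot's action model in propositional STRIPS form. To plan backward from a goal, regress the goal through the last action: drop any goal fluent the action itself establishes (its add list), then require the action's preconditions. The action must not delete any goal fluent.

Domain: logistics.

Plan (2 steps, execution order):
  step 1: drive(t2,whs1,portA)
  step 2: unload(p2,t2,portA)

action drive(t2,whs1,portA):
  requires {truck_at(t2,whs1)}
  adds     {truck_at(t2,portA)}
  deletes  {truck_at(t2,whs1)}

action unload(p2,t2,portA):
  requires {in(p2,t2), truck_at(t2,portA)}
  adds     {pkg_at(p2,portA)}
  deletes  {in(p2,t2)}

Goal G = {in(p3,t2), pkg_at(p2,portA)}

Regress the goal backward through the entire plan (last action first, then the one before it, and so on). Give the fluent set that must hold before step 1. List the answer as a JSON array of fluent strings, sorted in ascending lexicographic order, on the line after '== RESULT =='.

Work backward from the goal:
  through step 2 (unload(p2,t2,portA)): drop {pkg_at(p2,portA)}, keep {in(p3,t2)}, require {in(p2,t2), truck_at(t2,portA)}
    → {in(p2,t2), in(p3,t2), truck_at(t2,portA)}
  through step 1 (drive(t2,whs1,portA)): drop {truck_at(t2,portA)}, keep {in(p2,t2), in(p3,t2)}, require {truck_at(t2,whs1)}
    → {in(p2,t2), in(p3,t2), truck_at(t2,whs1)}

== RESULT ==
["in(p2,t2)", "in(p3,t2)", "truck_at(t2,whs1)"]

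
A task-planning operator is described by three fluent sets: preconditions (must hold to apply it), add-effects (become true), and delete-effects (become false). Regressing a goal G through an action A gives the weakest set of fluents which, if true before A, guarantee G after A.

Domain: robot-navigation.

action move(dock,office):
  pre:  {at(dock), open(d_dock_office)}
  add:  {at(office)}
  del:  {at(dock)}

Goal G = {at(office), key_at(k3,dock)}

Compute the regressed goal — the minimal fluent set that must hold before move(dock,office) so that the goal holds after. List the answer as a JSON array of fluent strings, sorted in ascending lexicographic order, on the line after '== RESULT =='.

Regress:
  G ∩ del = {}  (empty — regression defined)
  G \ add = {at(office), key_at(k3,dock)} \ {at(office)} = {key_at(k3,dock)}
  ∪ pre   = {key_at(k3,dock)} ∪ {at(dock), open(d_dock_office)}
          = {at(dock), key_at(k3,dock), open(d_dock_office)}

== RESULT ==
["at(dock)", "key_at(k3,dock)", "open(d_dock_office)"]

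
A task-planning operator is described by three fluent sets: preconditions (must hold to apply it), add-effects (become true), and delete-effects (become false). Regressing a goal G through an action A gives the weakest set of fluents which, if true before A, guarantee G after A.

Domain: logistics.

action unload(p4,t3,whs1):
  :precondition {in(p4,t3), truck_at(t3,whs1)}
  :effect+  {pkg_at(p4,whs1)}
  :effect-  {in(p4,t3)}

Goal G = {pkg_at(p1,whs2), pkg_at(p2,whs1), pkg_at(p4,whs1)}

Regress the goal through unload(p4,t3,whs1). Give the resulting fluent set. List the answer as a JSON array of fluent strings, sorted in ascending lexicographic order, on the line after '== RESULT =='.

Regress:
  G ∩ del = {}  (empty — regression defined)
  G \ add = {pkg_at(p1,whs2), pkg_at(p2,whs1), pkg_at(p4,whs1)} \ {pkg_at(p4,whs1)} = {pkg_at(p1,whs2), pkg_at(p2,whs1)}
  ∪ pre   = {pkg_at(p1,whs2), pkg_at(p2,whs1)} ∪ {in(p4,t3), truck_at(t3,whs1)}
          = {in(p4,t3), pkg_at(p1,whs2), pkg_at(p2,whs1), truck_at(t3,whs1)}

== RESULT ==
["in(p4,t3)", "pkg_at(p1,whs2)", "pkg_at(p2,whs1)", "truck_at(t3,whs1)"]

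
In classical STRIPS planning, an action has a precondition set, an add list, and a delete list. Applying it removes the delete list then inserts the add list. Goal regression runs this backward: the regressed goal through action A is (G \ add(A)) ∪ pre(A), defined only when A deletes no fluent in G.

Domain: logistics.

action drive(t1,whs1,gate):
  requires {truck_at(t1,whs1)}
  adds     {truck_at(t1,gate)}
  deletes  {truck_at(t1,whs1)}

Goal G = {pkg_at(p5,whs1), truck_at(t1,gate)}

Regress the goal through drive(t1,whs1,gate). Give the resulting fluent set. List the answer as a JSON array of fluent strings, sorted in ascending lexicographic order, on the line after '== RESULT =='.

Regress:
  G ∩ del = {}  (empty — regression defined)
  G \ add = {pkg_at(p5,whs1), truck_at(t1,gate)} \ {truck_at(t1,gate)} = {pkg_at(p5,whs1)}
  ∪ pre   = {pkg_at(p5,whs1)} ∪ {truck_at(t1,whs1)}
          = {pkg_at(p5,whs1), truck_at(t1,whs1)}

== RESULT ==
["pkg_at(p5,whs1)", "truck_at(t1,whs1)"]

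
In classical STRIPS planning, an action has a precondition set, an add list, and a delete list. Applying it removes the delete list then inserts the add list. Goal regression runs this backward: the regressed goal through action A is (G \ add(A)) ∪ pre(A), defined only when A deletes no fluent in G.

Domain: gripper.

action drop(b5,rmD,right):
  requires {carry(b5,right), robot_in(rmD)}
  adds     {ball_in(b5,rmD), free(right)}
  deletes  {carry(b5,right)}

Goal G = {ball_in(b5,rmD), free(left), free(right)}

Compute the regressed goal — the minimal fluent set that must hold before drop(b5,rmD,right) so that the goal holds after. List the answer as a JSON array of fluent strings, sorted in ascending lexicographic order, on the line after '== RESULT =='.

Regress:
  G ∩ del = {}  (empty — regression defined)
  G \ add = {ball_in(b5,rmD), free(left), free(right)} \ {ball_in(b5,rmD), free(right)} = {free(left)}
  ∪ pre   = {free(left)} ∪ {carry(b5,right), robot_in(rmD)}
          = {carry(b5,right), free(left), robot_in(rmD)}

== RESULT ==
["carry(b5,right)", "free(left)", "robot_in(rmD)"]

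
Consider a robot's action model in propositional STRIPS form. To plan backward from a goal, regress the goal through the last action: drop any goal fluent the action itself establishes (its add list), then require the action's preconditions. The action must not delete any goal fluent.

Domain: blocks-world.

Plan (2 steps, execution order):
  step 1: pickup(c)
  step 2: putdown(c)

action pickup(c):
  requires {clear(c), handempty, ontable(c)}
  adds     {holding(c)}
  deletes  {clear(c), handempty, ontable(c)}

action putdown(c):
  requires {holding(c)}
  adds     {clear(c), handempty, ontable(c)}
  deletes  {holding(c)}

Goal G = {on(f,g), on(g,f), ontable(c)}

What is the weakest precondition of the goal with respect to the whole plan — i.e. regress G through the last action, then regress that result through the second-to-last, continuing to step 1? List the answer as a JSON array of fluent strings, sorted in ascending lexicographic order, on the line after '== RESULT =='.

Work backward from the goal:
  through step 2 (putdown(c)): drop {ontable(c)}, keep {on(f,g), on(g,f)}, require {holding(c)}
    → {holding(c), on(f,g), on(g,f)}
  through step 1 (pickup(c)): drop {holding(c)}, keep {on(f,g), on(g,f)}, require {clear(c), handempty, ontable(c)}
    → {clear(c), handempty, on(f,g), on(g,f), ontable(c)}

== RESULT ==
["clear(c)", "handempty", "on(f,g)", "on(g,f)", "ontable(c)"]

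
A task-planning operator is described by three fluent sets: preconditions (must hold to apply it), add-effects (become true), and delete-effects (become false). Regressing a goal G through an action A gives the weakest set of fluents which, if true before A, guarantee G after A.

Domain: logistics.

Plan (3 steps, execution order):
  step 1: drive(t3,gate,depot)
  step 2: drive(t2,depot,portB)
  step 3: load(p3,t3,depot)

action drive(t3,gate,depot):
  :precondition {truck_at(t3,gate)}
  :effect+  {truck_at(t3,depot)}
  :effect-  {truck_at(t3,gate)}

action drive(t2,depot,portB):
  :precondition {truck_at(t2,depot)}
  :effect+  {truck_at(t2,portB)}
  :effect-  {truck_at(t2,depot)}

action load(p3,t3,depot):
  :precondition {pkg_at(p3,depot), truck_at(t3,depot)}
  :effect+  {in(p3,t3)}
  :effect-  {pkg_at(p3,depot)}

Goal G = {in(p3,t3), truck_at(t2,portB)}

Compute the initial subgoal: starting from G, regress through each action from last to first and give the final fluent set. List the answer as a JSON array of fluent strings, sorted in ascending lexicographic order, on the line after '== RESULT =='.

Work backward from the goal:
  through step 3 (load(p3,t3,depot)): drop {in(p3,t3)}, keep {truck_at(t2,portB)}, require {pkg_at(p3,depot), truck_at(t3,depot)}
    → {pkg_at(p3,depot), truck_at(t2,portB), truck_at(t3,depot)}
  through step 2 (drive(t2,depot,portB)): drop {truck_at(t2,portB)}, keep {pkg_at(p3,depot), truck_at(t3,depot)}, require {truck_at(t2,depot)}
    → {pkg_at(p3,depot), truck_at(t2,depot), truck_at(t3,depot)}
  through step 1 (drive(t3,gate,depot)): drop {truck_at(t3,depot)}, keep {pkg_at(p3,depot), truck_at(t2,depot)}, require {truck_at(t3,gate)}
    → {pkg_at(p3,depot), truck_at(t2,depot), truck_at(t3,gate)}

== RESULT ==
["pkg_at(p3,depot)", "truck_at(t2,depot)", "truck_at(t3,gate)"]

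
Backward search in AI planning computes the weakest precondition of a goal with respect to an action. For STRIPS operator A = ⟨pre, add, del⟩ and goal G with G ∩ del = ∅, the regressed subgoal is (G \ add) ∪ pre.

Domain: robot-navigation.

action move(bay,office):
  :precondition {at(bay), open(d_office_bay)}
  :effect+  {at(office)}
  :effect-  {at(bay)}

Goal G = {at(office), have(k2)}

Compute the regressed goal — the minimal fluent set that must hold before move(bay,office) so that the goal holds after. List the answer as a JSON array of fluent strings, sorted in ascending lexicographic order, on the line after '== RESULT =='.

Compute (G \ add) ∪ pre:
  G ∩ del = {}  (empty — regression defined)
  G \ add = {at(office), have(k2)} \ {at(office)} = {have(k2)}
  ∪ pre   = {have(k2)} ∪ {at(bay), open(d_office_bay)}
          = {at(bay), have(k2), open(d_office_bay)}

== RESULT ==
["at(bay)", "have(k2)", "open(d_office_bay)"]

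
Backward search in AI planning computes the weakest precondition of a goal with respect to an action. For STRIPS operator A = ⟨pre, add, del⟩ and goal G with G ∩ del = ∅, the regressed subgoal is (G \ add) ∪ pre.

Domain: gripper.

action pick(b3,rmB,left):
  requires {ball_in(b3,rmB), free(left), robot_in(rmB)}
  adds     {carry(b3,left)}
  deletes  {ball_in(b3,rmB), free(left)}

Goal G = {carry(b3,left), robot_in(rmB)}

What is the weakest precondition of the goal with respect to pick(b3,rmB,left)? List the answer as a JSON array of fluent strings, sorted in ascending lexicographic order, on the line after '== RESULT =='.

Regress:
  G ∩ del = {}  (empty — regression defined)
  G \ add = {carry(b3,left), robot_in(rmB)} \ {carry(b3,left)} = {robot_in(rmB)}
  ∪ pre   = {robot_in(rmB)} ∪ {ball_in(b3,rmB), free(left), robot_in(rmB)}
          = {ball_in(b3,rmB), free(left), robot_in(rmB)}

== RESULT ==
["ball_in(b3,rmB)", "free(left)", "robot_in(rmB)"]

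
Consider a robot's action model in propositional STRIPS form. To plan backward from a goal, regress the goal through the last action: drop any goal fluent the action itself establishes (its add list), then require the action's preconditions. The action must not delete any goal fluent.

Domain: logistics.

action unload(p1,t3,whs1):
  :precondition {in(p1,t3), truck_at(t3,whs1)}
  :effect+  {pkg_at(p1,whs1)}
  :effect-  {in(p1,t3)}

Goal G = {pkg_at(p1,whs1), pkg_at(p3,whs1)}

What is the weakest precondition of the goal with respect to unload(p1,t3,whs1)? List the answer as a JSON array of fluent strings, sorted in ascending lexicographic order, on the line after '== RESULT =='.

Compute (G \ add) ∪ pre:
  G ∩ del = {}  (empty — regression defined)
  G \ add = {pkg_at(p1,whs1), pkg_at(p3,whs1)} \ {pkg_at(p1,whs1)} = {pkg_at(p3,whs1)}
  ∪ pre   = {pkg_at(p3,whs1)} ∪ {in(p1,t3), truck_at(t3,whs1)}
          = {in(p1,t3), pkg_at(p3,whs1), truck_at(t3,whs1)}

== RESULT ==
["in(p1,t3)", "pkg_at(p3,whs1)", "truck_at(t3,whs1)"]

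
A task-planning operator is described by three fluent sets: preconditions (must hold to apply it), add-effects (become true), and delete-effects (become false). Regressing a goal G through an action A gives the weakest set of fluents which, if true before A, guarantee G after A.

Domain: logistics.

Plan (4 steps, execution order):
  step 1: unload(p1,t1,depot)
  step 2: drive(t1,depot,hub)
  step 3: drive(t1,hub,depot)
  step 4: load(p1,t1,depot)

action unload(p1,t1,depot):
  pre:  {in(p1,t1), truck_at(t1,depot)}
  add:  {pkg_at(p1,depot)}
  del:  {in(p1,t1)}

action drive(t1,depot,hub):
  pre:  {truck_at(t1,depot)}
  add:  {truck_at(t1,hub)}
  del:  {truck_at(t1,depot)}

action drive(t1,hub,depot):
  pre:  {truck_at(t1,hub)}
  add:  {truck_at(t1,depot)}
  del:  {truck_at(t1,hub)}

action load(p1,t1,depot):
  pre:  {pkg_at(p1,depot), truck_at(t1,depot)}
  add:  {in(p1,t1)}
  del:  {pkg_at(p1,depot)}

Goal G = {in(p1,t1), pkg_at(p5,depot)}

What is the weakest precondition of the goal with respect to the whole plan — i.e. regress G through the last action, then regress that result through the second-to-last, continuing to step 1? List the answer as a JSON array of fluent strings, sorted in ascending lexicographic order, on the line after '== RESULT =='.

Regress step by step:
  through step 4 (load(p1,t1,depot)): drop {in(p1,t1)}, keep {pkg_at(p5,depot)}, require {pkg_at(p1,depot), truck_at(t1,depot)}
    → {pkg_at(p1,depot), pkg_at(p5,depot), truck_at(t1,depot)}
  through step 3 (drive(t1,hub,depot)): drop {truck_at(t1,depot)}, keep {pkg_at(p1,depot), pkg_at(p5,depot)}, require {truck_at(t1,hub)}
    → {pkg_at(p1,depot), pkg_at(p5,depot), truck_at(t1,hub)}
  through step 2 (drive(t1,depot,hub)): drop {truck_at(t1,hub)}, keep {pkg_at(p1,depot), pkg_at(p5,depot)}, require {truck_at(t1,depot)}
    → {pkg_at(p1,depot), pkg_at(p5,depot), truck_at(t1,depot)}
  through step 1 (unload(p1,t1,depot)): drop {pkg_at(p1,depot)}, keep {pkg_at(p5,depot), truck_at(t1,depot)}, require {in(p1,t1), truck_at(t1,depot)}
    → {in(p1,t1), pkg_at(p5,depot), truck_at(t1,depot)}

== RESULT ==
["in(p1,t1)", "pkg_at(p5,depot)", "truck_at(t1,depot)"]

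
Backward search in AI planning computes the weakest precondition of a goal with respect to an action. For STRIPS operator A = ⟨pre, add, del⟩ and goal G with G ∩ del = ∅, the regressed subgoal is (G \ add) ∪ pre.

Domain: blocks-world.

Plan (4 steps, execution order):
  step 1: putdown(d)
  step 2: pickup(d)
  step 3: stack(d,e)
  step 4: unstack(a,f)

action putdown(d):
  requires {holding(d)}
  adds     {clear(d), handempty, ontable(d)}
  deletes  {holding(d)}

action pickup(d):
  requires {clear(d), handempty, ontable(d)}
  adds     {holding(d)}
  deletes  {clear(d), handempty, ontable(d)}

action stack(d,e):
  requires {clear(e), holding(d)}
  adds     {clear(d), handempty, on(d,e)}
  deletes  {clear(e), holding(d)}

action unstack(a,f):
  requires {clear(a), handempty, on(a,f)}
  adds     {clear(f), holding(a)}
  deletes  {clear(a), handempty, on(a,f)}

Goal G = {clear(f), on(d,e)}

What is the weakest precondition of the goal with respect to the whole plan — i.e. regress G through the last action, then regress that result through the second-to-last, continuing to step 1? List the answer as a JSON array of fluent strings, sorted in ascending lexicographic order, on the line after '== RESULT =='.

Work backward from the goal:
  through step 4 (unstack(a,f)): drop {clear(f)}, keep {on(d,e)}, require {clear(a), handempty, on(a,f)}
    → {clear(a), handempty, on(a,f), on(d,e)}
  through step 3 (stack(d,e)): drop {handempty, on(d,e)}, keep {clear(a), on(a,f)}, require {clear(e), holding(d)}
    → {clear(a), clear(e), holding(d), on(a,f)}
  through step 2 (pickup(d)): drop {holding(d)}, keep {clear(a), clear(e), on(a,f)}, require {clear(d), handempty, ontable(d)}
    → {clear(a), clear(d), clear(e), handempty, on(a,f), ontable(d)}
  through step 1 (putdown(d)): drop {clear(d), handempty, ontable(d)}, keep {clear(a), clear(e), on(a,f)}, require {holding(d)}
    → {clear(a), clear(e), holding(d), on(a,f)}

== RESULT ==
["clear(a)", "clear(e)", "holding(d)", "on(a,f)"]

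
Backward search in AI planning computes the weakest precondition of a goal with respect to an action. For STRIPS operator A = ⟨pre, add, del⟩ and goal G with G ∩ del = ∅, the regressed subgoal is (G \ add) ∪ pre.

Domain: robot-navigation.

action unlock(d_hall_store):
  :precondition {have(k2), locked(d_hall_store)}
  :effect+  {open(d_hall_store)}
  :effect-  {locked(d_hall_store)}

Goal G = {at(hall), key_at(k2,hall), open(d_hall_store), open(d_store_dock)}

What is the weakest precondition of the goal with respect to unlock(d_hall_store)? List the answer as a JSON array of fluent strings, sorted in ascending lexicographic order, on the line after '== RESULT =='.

Compute (G \ add) ∪ pre:
  G ∩ del = {}  (empty — regression defined)
  G \ add = {at(hall), key_at(k2,hall), open(d_hall_store), open(d_store_dock)} \ {open(d_hall_store)} = {at(hall), key_at(k2,hall), open(d_store_dock)}
  ∪ pre   = {at(hall), key_at(k2,hall), open(d_store_dock)} ∪ {have(k2), locked(d_hall_store)}
          = {at(hall), have(k2), key_at(k2,hall), locked(d_hall_store), open(d_store_dock)}

== RESULT ==
["at(hall)", "have(k2)", "key_at(k2,hall)", "locked(d_hall_store)", "open(d_store_dock)"]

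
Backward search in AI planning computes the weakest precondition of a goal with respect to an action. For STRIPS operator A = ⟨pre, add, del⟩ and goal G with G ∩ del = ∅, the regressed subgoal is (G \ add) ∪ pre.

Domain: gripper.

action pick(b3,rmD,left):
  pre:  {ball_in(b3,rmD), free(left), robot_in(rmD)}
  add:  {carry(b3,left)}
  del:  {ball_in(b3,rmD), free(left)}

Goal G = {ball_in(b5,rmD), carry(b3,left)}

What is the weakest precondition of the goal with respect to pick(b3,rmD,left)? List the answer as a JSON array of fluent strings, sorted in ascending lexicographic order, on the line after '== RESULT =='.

Compute (G \ add) ∪ pre:
  G ∩ del = {}  (empty — regression defined)
  G \ add = {ball_in(b5,rmD), carry(b3,left)} \ {carry(b3,left)} = {ball_in(b5,rmD)}
  ∪ pre   = {ball_in(b5,rmD)} ∪ {ball_in(b3,rmD), free(left), robot_in(rmD)}
          = {ball_in(b3,rmD), ball_in(b5,rmD), free(left), robot_in(rmD)}

== RESULT ==
["ball_in(b3,rmD)", "ball_in(b5,rmD)", "free(left)", "robot_in(rmD)"]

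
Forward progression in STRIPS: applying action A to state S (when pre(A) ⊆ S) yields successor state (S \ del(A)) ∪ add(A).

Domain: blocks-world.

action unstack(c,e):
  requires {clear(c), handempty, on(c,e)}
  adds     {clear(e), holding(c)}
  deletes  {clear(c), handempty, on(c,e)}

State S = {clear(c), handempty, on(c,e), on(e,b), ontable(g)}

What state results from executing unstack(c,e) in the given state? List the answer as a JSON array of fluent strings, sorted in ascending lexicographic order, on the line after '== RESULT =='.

Compute (S \ del) ∪ add:
  pre ⊆ S: {clear(c), handempty, on(c,e)} ⊆ S  — applicable
  S \ del = {on(e,b), ontable(g)}
  ∪ add   = {clear(e), holding(c), on(e,b), ontable(g)}

== RESULT ==
["clear(e)", "holding(c)", "on(e,b)", "ontable(g)"]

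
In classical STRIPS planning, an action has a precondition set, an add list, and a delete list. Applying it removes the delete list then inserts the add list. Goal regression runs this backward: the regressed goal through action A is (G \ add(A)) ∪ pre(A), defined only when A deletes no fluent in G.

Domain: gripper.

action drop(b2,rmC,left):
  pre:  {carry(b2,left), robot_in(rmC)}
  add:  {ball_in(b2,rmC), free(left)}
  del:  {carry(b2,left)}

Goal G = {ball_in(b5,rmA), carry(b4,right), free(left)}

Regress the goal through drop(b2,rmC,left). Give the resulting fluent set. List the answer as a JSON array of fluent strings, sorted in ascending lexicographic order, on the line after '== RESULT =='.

Regress:
  G ∩ del = {}  (empty — regression defined)
  G \ add = {ball_in(b5,rmA), carry(b4,right), free(left)} \ {ball_in(b2,rmC), free(left)} = {ball_in(b5,rmA), carry(b4,right)}
  ∪ pre   = {ball_in(b5,rmA), carry(b4,right)} ∪ {carry(b2,left), robot_in(rmC)}
          = {ball_in(b5,rmA), carry(b2,left), carry(b4,right), robot_in(rmC)}

== RESULT ==
["ball_in(b5,rmA)", "carry(b2,left)", "carry(b4,right)", "robot_in(rmC)"]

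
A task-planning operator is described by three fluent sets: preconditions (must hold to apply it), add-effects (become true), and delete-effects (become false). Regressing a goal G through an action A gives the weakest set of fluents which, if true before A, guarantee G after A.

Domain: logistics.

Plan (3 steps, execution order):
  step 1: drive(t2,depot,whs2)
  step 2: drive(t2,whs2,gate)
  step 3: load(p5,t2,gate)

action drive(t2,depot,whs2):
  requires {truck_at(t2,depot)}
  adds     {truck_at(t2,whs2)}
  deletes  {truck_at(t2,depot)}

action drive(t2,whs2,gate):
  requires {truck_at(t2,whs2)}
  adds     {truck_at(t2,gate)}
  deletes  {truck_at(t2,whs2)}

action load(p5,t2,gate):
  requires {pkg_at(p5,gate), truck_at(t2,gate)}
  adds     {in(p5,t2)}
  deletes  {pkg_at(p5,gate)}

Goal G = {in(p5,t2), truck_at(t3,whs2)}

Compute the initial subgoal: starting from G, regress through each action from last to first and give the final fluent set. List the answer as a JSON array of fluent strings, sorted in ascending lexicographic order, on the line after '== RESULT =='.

Regress step by step:
  through step 3 (load(p5,t2,gate)): drop {in(p5,t2)}, keep {truck_at(t3,whs2)}, require {pkg_at(p5,gate), truck_at(t2,gate)}
    → {pkg_at(p5,gate), truck_at(t2,gate), truck_at(t3,whs2)}
  through step 2 (drive(t2,whs2,gate)): drop {truck_at(t2,gate)}, keep {pkg_at(p5,gate), truck_at(t3,whs2)}, require {truck_at(t2,whs2)}
    → {pkg_at(p5,gate), truck_at(t2,whs2), truck_at(t3,whs2)}
  through step 1 (drive(t2,depot,whs2)): drop {truck_at(t2,whs2)}, keep {pkg_at(p5,gate), truck_at(t3,whs2)}, require {truck_at(t2,depot)}
    → {pkg_at(p5,gate), truck_at(t2,depot), truck_at(t3,whs2)}

== RESULT ==
["pkg_at(p5,gate)", "truck_at(t2,depot)", "truck_at(t3,whs2)"]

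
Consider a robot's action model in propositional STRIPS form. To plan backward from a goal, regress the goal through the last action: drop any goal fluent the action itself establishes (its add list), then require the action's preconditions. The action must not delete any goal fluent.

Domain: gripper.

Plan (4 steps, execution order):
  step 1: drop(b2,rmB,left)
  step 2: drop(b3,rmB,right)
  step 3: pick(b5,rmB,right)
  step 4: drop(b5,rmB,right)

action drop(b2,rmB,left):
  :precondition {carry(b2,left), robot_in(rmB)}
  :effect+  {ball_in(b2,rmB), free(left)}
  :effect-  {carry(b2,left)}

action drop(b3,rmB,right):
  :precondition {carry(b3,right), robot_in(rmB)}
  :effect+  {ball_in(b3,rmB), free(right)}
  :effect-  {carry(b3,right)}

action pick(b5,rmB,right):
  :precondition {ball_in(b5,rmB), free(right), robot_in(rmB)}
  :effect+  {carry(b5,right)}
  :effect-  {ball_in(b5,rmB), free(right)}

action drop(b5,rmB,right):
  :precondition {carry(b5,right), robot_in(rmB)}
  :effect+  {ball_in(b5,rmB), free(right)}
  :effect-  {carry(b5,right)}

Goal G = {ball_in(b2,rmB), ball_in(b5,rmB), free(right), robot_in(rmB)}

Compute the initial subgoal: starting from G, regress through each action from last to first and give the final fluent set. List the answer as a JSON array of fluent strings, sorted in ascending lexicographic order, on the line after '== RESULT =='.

Regress step by step:
  through step 4 (drop(b5,rmB,right)): drop {ball_in(b5,rmB), free(right)}, keep {ball_in(b2,rmB), robot_in(rmB)}, require {carry(b5,right), robot_in(rmB)}
    → {ball_in(b2,rmB), carry(b5,right), robot_in(rmB)}
  through step 3 (pick(b5,rmB,right)): drop {carry(b5,right)}, keep {ball_in(b2,rmB), robot_in(rmB)}, require {ball_in(b5,rmB), free(right), robot_in(rmB)}
    → {ball_in(b2,rmB), ball_in(b5,rmB), free(right), robot_in(rmB)}
  through step 2 (drop(b3,rmB,right)): drop {free(right)}, keep {ball_in(b2,rmB), ball_in(b5,rmB), robot_in(rmB)}, require {carry(b3,right), robot_in(rmB)}
    → {ball_in(b2,rmB), ball_in(b5,rmB), carry(b3,right), robot_in(rmB)}
  through step 1 (drop(b2,rmB,left)): drop {ball_in(b2,rmB)}, keep {ball_in(b5,rmB), carry(b3,right), robot_in(rmB)}, require {carry(b2,left), robot_in(rmB)}
    → {ball_in(b5,rmB), carry(b2,left), carry(b3,right), robot_in(rmB)}

== RESULT ==
["ball_in(b5,rmB)", "carry(b2,left)", "carry(b3,right)", "robot_in(rmB)"]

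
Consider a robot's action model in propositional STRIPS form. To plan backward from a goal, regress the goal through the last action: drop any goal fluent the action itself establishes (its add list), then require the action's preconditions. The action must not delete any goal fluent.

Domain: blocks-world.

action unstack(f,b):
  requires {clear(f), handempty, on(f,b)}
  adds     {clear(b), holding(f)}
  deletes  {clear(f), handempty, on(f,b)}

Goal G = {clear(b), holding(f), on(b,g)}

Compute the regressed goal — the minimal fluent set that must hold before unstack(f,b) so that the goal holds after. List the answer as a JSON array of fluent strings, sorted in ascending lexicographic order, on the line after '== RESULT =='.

Regress:
  G ∩ del = {}  (empty — regression defined)
  G \ add = {clear(b), holding(f), on(b,g)} \ {clear(b), holding(f)} = {on(b,g)}
  ∪ pre   = {on(b,g)} ∪ {clear(f), handempty, on(f,b)}
          = {clear(f), handempty, on(b,g), on(f,b)}

== RESULT ==
["clear(f)", "handempty", "on(b,g)", "on(f,b)"]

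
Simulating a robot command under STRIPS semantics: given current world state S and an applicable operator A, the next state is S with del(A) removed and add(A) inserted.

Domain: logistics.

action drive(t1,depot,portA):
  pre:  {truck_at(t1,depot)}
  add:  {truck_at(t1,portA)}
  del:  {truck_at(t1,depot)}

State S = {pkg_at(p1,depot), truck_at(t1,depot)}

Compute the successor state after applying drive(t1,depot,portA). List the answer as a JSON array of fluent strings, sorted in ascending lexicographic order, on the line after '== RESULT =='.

Compute (S \ del) ∪ add:
  pre ⊆ S: {truck_at(t1,depot)} ⊆ S  — applicable
  S \ del = {pkg_at(p1,depot)}
  ∪ add   = {pkg_at(p1,depot), truck_at(t1,portA)}

== RESULT ==
["pkg_at(p1,depot)", "truck_at(t1,portA)"]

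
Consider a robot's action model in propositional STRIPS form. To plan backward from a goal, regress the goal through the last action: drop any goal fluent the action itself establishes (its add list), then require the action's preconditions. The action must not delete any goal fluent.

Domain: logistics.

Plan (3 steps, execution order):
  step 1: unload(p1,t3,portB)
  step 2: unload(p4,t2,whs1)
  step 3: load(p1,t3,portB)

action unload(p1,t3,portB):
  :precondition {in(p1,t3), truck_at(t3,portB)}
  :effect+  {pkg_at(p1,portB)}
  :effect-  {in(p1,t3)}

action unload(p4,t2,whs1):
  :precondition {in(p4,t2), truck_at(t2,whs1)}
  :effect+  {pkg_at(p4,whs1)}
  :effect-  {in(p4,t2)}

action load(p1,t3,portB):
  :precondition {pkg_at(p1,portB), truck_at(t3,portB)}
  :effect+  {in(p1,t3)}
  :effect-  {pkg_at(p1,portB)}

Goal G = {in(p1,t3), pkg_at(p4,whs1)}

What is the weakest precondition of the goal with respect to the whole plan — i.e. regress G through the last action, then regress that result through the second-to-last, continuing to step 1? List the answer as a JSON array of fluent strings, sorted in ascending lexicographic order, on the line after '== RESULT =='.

Regress step by step:
  through step 3 (load(p1,t3,portB)): drop {in(p1,t3)}, keep {pkg_at(p4,whs1)}, require {pkg_at(p1,portB), truck_at(t3,portB)}
    → {pkg_at(p1,portB), pkg_at(p4,whs1), truck_at(t3,portB)}
  through step 2 (unload(p4,t2,whs1)): drop {pkg_at(p4,whs1)}, keep {pkg_at(p1,portB), truck_at(t3,portB)}, require {in(p4,t2), truck_at(t2,whs1)}
    → {in(p4,t2), pkg_at(p1,portB), truck_at(t2,whs1), truck_at(t3,portB)}
  through step 1 (unload(p1,t3,portB)): drop {pkg_at(p1,portB)}, keep {in(p4,t2), truck_at(t2,whs1), truck_at(t3,portB)}, require {in(p1,t3), truck_at(t3,portB)}
    → {in(p1,t3), in(p4,t2), truck_at(t2,whs1), truck_at(t3,portB)}

== RESULT ==
["in(p1,t3)", "in(p4,t2)", "truck_at(t2,whs1)", "truck_at(t3,portB)"]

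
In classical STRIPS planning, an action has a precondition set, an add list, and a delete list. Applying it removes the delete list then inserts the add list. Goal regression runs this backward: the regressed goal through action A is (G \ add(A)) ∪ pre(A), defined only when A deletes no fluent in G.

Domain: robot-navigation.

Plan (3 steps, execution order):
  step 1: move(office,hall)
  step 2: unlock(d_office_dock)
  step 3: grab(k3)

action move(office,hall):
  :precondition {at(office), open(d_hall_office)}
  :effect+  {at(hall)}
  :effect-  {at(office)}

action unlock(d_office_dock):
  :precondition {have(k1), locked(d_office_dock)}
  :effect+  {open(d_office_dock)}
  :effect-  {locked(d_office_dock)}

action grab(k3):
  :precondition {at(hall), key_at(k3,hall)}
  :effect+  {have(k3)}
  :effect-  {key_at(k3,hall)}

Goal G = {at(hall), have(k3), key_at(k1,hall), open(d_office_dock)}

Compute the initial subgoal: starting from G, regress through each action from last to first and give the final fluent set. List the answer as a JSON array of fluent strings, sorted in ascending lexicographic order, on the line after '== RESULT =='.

Work backward from the goal:
  through step 3 (grab(k3)): drop {have(k3)}, keep {at(hall), key_at(k1,hall), open(d_office_dock)}, require {at(hall), key_at(k3,hall)}
    → {at(hall), key_at(k1,hall), key_at(k3,hall), open(d_office_dock)}
  through step 2 (unlock(d_office_dock)): drop {open(d_office_dock)}, keep {at(hall), key_at(k1,hall), key_at(k3,hall)}, require {have(k1), locked(d_office_dock)}
    → {at(hall), have(k1), key_at(k1,hall), key_at(k3,hall), locked(d_office_dock)}
  through step 1 (move(office,hall)): drop {at(hall)}, keep {have(k1), key_at(k1,hall), key_at(k3,hall), locked(d_office_dock)}, require {at(office), open(d_hall_office)}
    → {at(office), have(k1), key_at(k1,hall), key_at(k3,hall), locked(d_office_dock), open(d_hall_office)}

== RESULT ==
["at(office)", "have(k1)", "key_at(k1,hall)", "key_at(k3,hall)", "locked(d_office_dock)", "open(d_hall_office)"]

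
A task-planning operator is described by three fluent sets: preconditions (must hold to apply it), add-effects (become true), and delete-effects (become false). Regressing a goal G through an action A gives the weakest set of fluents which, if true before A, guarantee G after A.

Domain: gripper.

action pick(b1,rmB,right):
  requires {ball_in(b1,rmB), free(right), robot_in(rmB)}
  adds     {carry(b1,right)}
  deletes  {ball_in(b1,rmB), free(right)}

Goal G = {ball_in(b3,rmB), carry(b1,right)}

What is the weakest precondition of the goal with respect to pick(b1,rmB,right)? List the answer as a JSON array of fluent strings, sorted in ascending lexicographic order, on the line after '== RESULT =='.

Compute (G \ add) ∪ pre:
  G ∩ del = {}  (empty — regression defined)
  G \ add = {ball_in(b3,rmB), carry(b1,right)} \ {carry(b1,right)} = {ball_in(b3,rmB)}
  ∪ pre   = {ball_in(b3,rmB)} ∪ {ball_in(b1,rmB), free(right), robot_in(rmB)}
          = {ball_in(b1,rmB), ball_in(b3,rmB), free(right), robot_in(rmB)}

== RESULT ==
["ball_in(b1,rmB)", "ball_in(b3,rmB)", "free(right)", "robot_in(rmB)"]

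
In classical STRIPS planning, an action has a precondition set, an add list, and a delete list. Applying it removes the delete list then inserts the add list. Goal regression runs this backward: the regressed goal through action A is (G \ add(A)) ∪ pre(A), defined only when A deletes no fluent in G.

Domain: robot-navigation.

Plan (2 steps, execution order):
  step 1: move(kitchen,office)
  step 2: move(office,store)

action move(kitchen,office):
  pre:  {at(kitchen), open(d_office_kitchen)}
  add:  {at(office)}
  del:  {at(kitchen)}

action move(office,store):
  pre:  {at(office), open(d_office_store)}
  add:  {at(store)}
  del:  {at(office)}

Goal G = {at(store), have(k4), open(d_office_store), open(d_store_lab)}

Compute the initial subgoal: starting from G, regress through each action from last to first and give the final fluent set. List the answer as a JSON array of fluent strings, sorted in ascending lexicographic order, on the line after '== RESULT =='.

Work backward from the goal:
  through step 2 (move(office,store)): drop {at(store)}, keep {have(k4), open(d_office_store), open(d_store_lab)}, require {at(office), open(d_office_store)}
    → {at(office), have(k4), open(d_office_store), open(d_store_lab)}
  through step 1 (move(kitchen,office)): drop {at(office)}, keep {have(k4), open(d_office_store), open(d_store_lab)}, require {at(kitchen), open(d_office_kitchen)}
    → {at(kitchen), have(k4), open(d_office_kitchen), open(d_office_store), open(d_store_lab)}

== RESULT ==
["at(kitchen)", "have(k4)", "open(d_office_kitchen)", "open(d_office_store)", "open(d_store_lab)"]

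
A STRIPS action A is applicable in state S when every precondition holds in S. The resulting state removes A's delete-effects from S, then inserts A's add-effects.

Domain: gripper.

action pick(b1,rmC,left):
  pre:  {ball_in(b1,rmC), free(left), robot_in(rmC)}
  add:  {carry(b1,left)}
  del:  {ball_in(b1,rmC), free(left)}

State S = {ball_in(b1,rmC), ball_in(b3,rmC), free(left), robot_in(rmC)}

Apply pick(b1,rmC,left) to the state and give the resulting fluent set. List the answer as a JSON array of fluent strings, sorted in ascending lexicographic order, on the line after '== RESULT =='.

Compute (S \ del) ∪ add:
  pre ⊆ S: {ball_in(b1,rmC), free(left), robot_in(rmC)} ⊆ S  — applicable
  S \ del = {ball_in(b3,rmC), robot_in(rmC)}
  ∪ add   = {ball_in(b3,rmC), carry(b1,left), robot_in(rmC)}

== RESULT ==
["ball_in(b3,rmC)", "carry(b1,left)", "robot_in(rmC)"]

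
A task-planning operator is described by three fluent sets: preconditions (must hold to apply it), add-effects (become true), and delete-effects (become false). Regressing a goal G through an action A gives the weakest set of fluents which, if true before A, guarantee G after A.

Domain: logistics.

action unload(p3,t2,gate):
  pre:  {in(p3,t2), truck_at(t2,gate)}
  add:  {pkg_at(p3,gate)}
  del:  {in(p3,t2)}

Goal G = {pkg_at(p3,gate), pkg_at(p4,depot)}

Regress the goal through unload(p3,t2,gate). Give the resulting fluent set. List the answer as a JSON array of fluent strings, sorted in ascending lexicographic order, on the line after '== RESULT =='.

Compute (G \ add) ∪ pre:
  G ∩ del = {}  (empty — regression defined)
  G \ add = {pkg_at(p3,gate), pkg_at(p4,depot)} \ {pkg_at(p3,gate)} = {pkg_at(p4,depot)}
  ∪ pre   = {pkg_at(p4,depot)} ∪ {in(p3,t2), truck_at(t2,gate)}
          = {in(p3,t2), pkg_at(p4,depot), truck_at(t2,gate)}

== RESULT ==
["in(p3,t2)", "pkg_at(p4,depot)", "truck_at(t2,gate)"]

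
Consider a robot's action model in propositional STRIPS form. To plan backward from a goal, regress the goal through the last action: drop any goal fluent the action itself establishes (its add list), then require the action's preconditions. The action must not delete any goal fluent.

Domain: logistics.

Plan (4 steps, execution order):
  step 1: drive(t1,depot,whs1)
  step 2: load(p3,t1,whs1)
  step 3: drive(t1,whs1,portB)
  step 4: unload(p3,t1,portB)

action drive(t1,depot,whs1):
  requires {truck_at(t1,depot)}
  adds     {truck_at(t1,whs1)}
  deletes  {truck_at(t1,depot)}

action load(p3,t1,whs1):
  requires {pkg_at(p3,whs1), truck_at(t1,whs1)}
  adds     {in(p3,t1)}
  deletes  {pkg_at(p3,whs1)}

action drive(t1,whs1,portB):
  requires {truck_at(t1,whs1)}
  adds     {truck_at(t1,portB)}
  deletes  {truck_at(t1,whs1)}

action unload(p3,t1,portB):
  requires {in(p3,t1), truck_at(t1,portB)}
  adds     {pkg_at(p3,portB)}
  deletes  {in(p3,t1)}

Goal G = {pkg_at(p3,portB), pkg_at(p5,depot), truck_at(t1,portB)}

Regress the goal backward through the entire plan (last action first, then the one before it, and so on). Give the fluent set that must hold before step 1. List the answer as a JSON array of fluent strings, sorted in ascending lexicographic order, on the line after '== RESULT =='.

Regress step by step:
  through step 4 (unload(p3,t1,portB)): drop {pkg_at(p3,portB)}, keep {pkg_at(p5,depot), truck_at(t1,portB)}, require {in(p3,t1), truck_at(t1,portB)}
    → {in(p3,t1), pkg_at(p5,depot), truck_at(t1,portB)}
  through step 3 (drive(t1,whs1,portB)): drop {truck_at(t1,portB)}, keep {in(p3,t1), pkg_at(p5,depot)}, require {truck_at(t1,whs1)}
    → {in(p3,t1), pkg_at(p5,depot), truck_at(t1,whs1)}
  through step 2 (load(p3,t1,whs1)): drop {in(p3,t1)}, keep {pkg_at(p5,depot), truck_at(t1,whs1)}, require {pkg_at(p3,whs1), truck_at(t1,whs1)}
    → {pkg_at(p3,whs1), pkg_at(p5,depot), truck_at(t1,whs1)}
  through step 1 (drive(t1,depot,whs1)): drop {truck_at(t1,whs1)}, keep {pkg_at(p3,whs1), pkg_at(p5,depot)}, require {truck_at(t1,depot)}
    → {pkg_at(p3,whs1), pkg_at(p5,depot), truck_at(t1,depot)}

== RESULT ==
["pkg_at(p3,whs1)", "pkg_at(p5,depot)", "truck_at(t1,depot)"]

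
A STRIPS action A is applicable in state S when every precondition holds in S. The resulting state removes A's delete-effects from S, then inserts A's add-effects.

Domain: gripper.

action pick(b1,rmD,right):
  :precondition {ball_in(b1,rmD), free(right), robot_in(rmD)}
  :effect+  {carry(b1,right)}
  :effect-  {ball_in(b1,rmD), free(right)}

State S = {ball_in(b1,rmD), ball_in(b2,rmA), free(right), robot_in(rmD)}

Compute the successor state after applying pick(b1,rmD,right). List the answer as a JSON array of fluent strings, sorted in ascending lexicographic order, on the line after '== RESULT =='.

Progress:
  pre ⊆ S: {ball_in(b1,rmD), free(right), robot_in(rmD)} ⊆ S  — applicable
  S \ del = {ball_in(b2,rmA), robot_in(rmD)}
  ∪ add   = {ball_in(b2,rmA), carry(b1,right), robot_in(rmD)}

== RESULT ==
["ball_in(b2,rmA)", "carry(b1,right)", "robot_in(rmD)"]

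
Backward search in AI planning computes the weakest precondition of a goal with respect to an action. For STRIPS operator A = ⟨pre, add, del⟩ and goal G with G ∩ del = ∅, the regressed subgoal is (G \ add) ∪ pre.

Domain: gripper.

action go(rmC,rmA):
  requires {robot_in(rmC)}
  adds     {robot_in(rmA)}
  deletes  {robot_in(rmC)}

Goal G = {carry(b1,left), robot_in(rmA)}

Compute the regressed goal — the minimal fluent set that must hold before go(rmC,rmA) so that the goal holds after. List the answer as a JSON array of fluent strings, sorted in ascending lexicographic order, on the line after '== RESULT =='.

Regress:
  G ∩ del = {}  (empty — regression defined)
  G \ add = {carry(b1,left), robot_in(rmA)} \ {robot_in(rmA)} = {carry(b1,left)}
  ∪ pre   = {carry(b1,left)} ∪ {robot_in(rmC)}
          = {carry(b1,left), robot_in(rmC)}

== RESULT ==
["carry(b1,left)", "robot_in(rmC)"]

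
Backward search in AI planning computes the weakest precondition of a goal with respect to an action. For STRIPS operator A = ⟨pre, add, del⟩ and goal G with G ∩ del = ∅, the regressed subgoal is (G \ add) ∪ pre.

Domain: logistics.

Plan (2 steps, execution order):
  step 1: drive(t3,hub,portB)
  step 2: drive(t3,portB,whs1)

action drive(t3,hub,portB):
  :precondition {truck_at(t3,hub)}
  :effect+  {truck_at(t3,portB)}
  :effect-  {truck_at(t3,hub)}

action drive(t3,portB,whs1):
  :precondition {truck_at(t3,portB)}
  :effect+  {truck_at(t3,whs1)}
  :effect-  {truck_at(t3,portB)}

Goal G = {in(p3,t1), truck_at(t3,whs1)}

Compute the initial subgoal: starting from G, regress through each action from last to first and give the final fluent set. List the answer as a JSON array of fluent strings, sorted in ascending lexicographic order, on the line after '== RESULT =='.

Regress step by step:
  through step 2 (drive(t3,portB,whs1)): drop {truck_at(t3,whs1)}, keep {in(p3,t1)}, require {truck_at(t3,portB)}
    → {in(p3,t1), truck_at(t3,portB)}
  through step 1 (drive(t3,hub,portB)): drop {truck_at(t3,portB)}, keep {in(p3,t1)}, require {truck_at(t3,hub)}
    → {in(p3,t1), truck_at(t3,hub)}

== RESULT ==
["in(p3,t1)", "truck_at(t3,hub)"]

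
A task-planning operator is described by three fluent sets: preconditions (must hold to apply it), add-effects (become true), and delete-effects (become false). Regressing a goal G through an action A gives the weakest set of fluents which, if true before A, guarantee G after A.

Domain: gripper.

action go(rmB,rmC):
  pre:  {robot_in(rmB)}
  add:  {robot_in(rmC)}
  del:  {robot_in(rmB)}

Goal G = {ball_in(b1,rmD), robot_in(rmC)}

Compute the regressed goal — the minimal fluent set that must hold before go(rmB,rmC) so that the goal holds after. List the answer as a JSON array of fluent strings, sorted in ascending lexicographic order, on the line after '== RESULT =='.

Compute (G \ add) ∪ pre:
  G ∩ del = {}  (empty — regression defined)
  G \ add = {ball_in(b1,rmD), robot_in(rmC)} \ {robot_in(rmC)} = {ball_in(b1,rmD)}
  ∪ pre   = {ball_in(b1,rmD)} ∪ {robot_in(rmB)}
          = {ball_in(b1,rmD), robot_in(rmB)}

== RESULT ==
["ball_in(b1,rmD)", "robot_in(rmB)"]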